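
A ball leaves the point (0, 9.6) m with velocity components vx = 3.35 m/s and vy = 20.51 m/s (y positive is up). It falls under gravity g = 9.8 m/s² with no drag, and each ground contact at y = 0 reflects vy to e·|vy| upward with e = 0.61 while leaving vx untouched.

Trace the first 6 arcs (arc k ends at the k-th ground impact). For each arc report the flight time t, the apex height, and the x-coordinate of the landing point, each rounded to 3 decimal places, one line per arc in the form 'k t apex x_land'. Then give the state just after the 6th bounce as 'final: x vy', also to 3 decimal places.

1 4.611 31.062 15.446
2 3.072 11.558 25.736
3 1.874 4.301 32.013
4 1.143 1.600 35.842
5 0.697 0.595 38.177
6 0.425 0.222 39.602
final: 39.602 1.271

Arc 1: start y=9.600, vy=20.510 → t=4.611, apex=31.062, x_land=15.446, impact vy=-24.674
  bounce: vy ← 0.61·24.674 = 15.051
Arc 2: start y=0.000, vy=15.051 → t=3.072, apex=11.558, x_land=25.736, impact vy=-15.051
  bounce: vy ← 0.61·15.051 = 9.181
Arc 3: start y=0.000, vy=9.181 → t=1.874, apex=4.301, x_land=32.013, impact vy=-9.181
  bounce: vy ← 0.61·9.181 = 5.601
Arc 4: start y=0.000, vy=5.601 → t=1.143, apex=1.600, x_land=35.842, impact vy=-5.601
  bounce: vy ← 0.61·5.601 = 3.416
Arc 5: start y=0.000, vy=3.416 → t=0.697, apex=0.595, x_land=38.177, impact vy=-3.416
  bounce: vy ← 0.61·3.416 = 2.084
Arc 6: start y=0.000, vy=2.084 → t=0.425, apex=0.222, x_land=39.602, impact vy=-2.084
  bounce: vy ← 0.61·2.084 = 1.271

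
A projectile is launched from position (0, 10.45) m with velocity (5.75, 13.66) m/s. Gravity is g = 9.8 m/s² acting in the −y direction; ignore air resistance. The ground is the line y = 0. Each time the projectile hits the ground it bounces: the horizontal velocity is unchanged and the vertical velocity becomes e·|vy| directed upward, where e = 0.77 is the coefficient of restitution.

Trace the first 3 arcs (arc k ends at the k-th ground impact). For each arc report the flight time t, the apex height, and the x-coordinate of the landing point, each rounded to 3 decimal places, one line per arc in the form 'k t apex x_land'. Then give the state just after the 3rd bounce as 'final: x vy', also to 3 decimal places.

1 3.413 19.970 19.623
2 3.109 11.840 37.499
3 2.394 7.020 51.264
final: 51.264 9.032

Arc 1: start y=10.450, vy=13.660 → t=3.413, apex=19.970, x_land=19.623, impact vy=-19.784
  bounce: vy ← 0.77·19.784 = 15.234
Arc 2: start y=0.000, vy=15.234 → t=3.109, apex=11.840, x_land=37.499, impact vy=-15.234
  bounce: vy ← 0.77·15.234 = 11.730
Arc 3: start y=0.000, vy=11.730 → t=2.394, apex=7.020, x_land=51.264, impact vy=-11.730
  bounce: vy ← 0.77·11.730 = 9.032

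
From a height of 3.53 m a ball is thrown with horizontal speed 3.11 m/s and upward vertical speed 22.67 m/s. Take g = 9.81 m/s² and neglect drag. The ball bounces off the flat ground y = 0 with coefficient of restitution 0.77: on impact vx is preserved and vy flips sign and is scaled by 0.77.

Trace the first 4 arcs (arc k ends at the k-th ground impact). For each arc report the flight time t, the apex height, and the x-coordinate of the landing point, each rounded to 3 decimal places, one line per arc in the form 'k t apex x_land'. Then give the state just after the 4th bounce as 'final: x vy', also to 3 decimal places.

Arc 1: start y=3.530, vy=22.670 → t=4.773, apex=29.724, x_land=14.843, impact vy=-24.149
  bounce: vy ← 0.77·24.149 = 18.595
Arc 2: start y=0.000, vy=18.595 → t=3.791, apex=17.623, x_land=26.633, impact vy=-18.595
  bounce: vy ← 0.77·18.595 = 14.318
Arc 3: start y=0.000, vy=14.318 → t=2.919, apex=10.449, x_land=35.711, impact vy=-14.318
  bounce: vy ← 0.77·14.318 = 11.025
Arc 4: start y=0.000, vy=11.025 → t=2.248, apex=6.195, x_land=42.702, impact vy=-11.025
  bounce: vy ← 0.77·11.025 = 8.489

1 4.773 29.724 14.843
2 3.791 17.623 26.633
3 2.919 10.449 35.711
4 2.248 6.195 42.702
final: 42.702 8.489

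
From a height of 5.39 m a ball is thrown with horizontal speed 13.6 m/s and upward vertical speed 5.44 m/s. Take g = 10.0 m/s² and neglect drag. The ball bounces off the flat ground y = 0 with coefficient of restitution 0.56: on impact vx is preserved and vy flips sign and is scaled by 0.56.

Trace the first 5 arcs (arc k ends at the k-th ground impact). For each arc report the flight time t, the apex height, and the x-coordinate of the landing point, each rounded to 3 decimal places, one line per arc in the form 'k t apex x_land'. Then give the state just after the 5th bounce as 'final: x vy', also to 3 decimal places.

Arc 1: start y=5.390, vy=5.440 → t=1.716, apex=6.870, x_land=23.340, impact vy=-11.722
  bounce: vy ← 0.56·11.722 = 6.564
Arc 2: start y=0.000, vy=6.564 → t=1.313, apex=2.154, x_land=41.194, impact vy=-6.564
  bounce: vy ← 0.56·6.564 = 3.676
Arc 3: start y=0.000, vy=3.676 → t=0.735, apex=0.676, x_land=51.192, impact vy=-3.676
  bounce: vy ← 0.56·3.676 = 2.058
Arc 4: start y=0.000, vy=2.058 → t=0.412, apex=0.212, x_land=56.791, impact vy=-2.058
  bounce: vy ← 0.56·2.058 = 1.153
Arc 5: start y=0.000, vy=1.153 → t=0.231, apex=0.066, x_land=59.927, impact vy=-1.153
  bounce: vy ← 0.56·1.153 = 0.646

1 1.716 6.870 23.340
2 1.313 2.154 41.194
3 0.735 0.676 51.192
4 0.412 0.212 56.791
5 0.231 0.066 59.927
final: 59.927 0.646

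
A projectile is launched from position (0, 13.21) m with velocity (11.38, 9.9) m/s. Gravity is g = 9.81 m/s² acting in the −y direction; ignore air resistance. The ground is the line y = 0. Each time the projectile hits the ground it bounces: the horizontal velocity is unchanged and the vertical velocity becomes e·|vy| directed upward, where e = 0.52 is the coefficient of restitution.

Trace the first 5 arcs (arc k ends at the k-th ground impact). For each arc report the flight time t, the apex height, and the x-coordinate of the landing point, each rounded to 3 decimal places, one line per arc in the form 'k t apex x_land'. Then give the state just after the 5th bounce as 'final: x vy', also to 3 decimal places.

1 2.936 18.205 33.409
2 2.004 4.923 56.210
3 1.042 1.331 68.066
4 0.542 0.360 74.232
5 0.282 0.097 77.438
final: 77.438 0.719

Arc 1: start y=13.210, vy=9.900 → t=2.936, apex=18.205, x_land=33.409, impact vy=-18.899
  bounce: vy ← 0.52·18.899 = 9.828
Arc 2: start y=0.000, vy=9.828 → t=2.004, apex=4.923, x_land=56.210, impact vy=-9.828
  bounce: vy ← 0.52·9.828 = 5.110
Arc 3: start y=0.000, vy=5.110 → t=1.042, apex=1.331, x_land=68.066, impact vy=-5.110
  bounce: vy ← 0.52·5.110 = 2.657
Arc 4: start y=0.000, vy=2.657 → t=0.542, apex=0.360, x_land=74.232, impact vy=-2.657
  bounce: vy ← 0.52·2.657 = 1.382
Arc 5: start y=0.000, vy=1.382 → t=0.282, apex=0.097, x_land=77.438, impact vy=-1.382
  bounce: vy ← 0.52·1.382 = 0.719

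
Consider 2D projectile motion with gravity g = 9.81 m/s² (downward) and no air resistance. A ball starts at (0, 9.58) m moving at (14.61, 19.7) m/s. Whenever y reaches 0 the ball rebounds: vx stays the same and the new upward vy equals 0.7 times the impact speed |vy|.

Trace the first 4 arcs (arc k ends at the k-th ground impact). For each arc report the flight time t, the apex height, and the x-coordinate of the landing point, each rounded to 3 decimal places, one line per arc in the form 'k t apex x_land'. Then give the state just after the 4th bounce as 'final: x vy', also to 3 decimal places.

Arc 1: start y=9.580, vy=19.700 → t=4.455, apex=29.360, x_land=65.084, impact vy=-24.001
  bounce: vy ← 0.7·24.001 = 16.801
Arc 2: start y=0.000, vy=16.801 → t=3.425, apex=14.387, x_land=115.126, impact vy=-16.801
  bounce: vy ← 0.7·16.801 = 11.761
Arc 3: start y=0.000, vy=11.761 → t=2.398, apex=7.049, x_land=150.156, impact vy=-11.761
  bounce: vy ← 0.7·11.761 = 8.232
Arc 4: start y=0.000, vy=8.232 → t=1.678, apex=3.454, x_land=174.677, impact vy=-8.232
  bounce: vy ← 0.7·8.232 = 5.763

1 4.455 29.360 65.084
2 3.425 14.387 115.126
3 2.398 7.049 150.156
4 1.678 3.454 174.677
final: 174.677 5.763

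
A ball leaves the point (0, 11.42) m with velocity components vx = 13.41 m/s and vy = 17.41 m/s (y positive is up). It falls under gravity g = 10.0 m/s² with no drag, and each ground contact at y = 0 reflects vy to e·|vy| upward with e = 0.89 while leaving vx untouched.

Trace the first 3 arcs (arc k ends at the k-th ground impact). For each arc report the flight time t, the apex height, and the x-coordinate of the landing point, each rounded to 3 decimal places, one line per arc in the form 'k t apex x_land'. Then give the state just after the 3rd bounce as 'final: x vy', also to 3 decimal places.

1 4.046 26.575 54.263
2 4.104 21.050 109.293
3 3.652 16.674 158.271
final: 158.271 16.253

Arc 1: start y=11.420, vy=17.410 → t=4.046, apex=26.575, x_land=54.263, impact vy=-23.054
  bounce: vy ← 0.89·23.054 = 20.518
Arc 2: start y=0.000, vy=20.518 → t=4.104, apex=21.050, x_land=109.293, impact vy=-20.518
  bounce: vy ← 0.89·20.518 = 18.261
Arc 3: start y=0.000, vy=18.261 → t=3.652, apex=16.674, x_land=158.271, impact vy=-18.261
  bounce: vy ← 0.89·18.261 = 16.253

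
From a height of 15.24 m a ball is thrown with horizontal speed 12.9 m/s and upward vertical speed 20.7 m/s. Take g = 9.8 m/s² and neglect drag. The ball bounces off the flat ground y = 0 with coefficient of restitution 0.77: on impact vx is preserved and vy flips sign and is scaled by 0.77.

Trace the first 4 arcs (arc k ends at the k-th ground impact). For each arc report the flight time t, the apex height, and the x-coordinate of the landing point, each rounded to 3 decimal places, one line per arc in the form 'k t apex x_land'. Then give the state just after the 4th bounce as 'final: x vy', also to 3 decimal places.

1 4.864 37.102 62.745
2 4.238 21.998 117.410
3 3.263 13.042 159.502
4 2.512 7.733 191.913
final: 191.913 9.480

Arc 1: start y=15.240, vy=20.700 → t=4.864, apex=37.102, x_land=62.745, impact vy=-26.967
  bounce: vy ← 0.77·26.967 = 20.764
Arc 2: start y=0.000, vy=20.764 → t=4.238, apex=21.998, x_land=117.410, impact vy=-20.764
  bounce: vy ← 0.77·20.764 = 15.988
Arc 3: start y=0.000, vy=15.988 → t=3.263, apex=13.042, x_land=159.502, impact vy=-15.988
  bounce: vy ← 0.77·15.988 = 12.311
Arc 4: start y=0.000, vy=12.311 → t=2.512, apex=7.733, x_land=191.913, impact vy=-12.311
  bounce: vy ← 0.77·12.311 = 9.480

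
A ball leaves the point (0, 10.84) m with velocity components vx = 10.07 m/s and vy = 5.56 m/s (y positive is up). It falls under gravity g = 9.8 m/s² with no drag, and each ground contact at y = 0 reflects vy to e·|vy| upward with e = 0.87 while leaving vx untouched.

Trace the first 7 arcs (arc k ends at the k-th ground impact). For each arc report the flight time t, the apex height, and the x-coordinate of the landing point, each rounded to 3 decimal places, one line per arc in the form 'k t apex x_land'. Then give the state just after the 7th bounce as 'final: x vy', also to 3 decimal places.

1 2.159 12.417 21.744
2 2.770 9.399 49.636
3 2.410 7.114 73.903
4 2.097 5.384 95.015
5 1.824 4.075 113.383
6 1.587 3.085 129.363
7 1.381 2.335 143.265
final: 143.265 5.885

Arc 1: start y=10.840, vy=5.560 → t=2.159, apex=12.417, x_land=21.744, impact vy=-15.601
  bounce: vy ← 0.87·15.601 = 13.572
Arc 2: start y=0.000, vy=13.572 → t=2.770, apex=9.399, x_land=49.636, impact vy=-13.572
  bounce: vy ← 0.87·13.572 = 11.808
Arc 3: start y=0.000, vy=11.808 → t=2.410, apex=7.114, x_land=73.903, impact vy=-11.808
  bounce: vy ← 0.87·11.808 = 10.273
Arc 4: start y=0.000, vy=10.273 → t=2.097, apex=5.384, x_land=95.015, impact vy=-10.273
  bounce: vy ← 0.87·10.273 = 8.938
Arc 5: start y=0.000, vy=8.938 → t=1.824, apex=4.075, x_land=113.383, impact vy=-8.938
  bounce: vy ← 0.87·8.938 = 7.776
Arc 6: start y=0.000, vy=7.776 → t=1.587, apex=3.085, x_land=129.363, impact vy=-7.776
  bounce: vy ← 0.87·7.776 = 6.765
Arc 7: start y=0.000, vy=6.765 → t=1.381, apex=2.335, x_land=143.265, impact vy=-6.765
  bounce: vy ← 0.87·6.765 = 5.885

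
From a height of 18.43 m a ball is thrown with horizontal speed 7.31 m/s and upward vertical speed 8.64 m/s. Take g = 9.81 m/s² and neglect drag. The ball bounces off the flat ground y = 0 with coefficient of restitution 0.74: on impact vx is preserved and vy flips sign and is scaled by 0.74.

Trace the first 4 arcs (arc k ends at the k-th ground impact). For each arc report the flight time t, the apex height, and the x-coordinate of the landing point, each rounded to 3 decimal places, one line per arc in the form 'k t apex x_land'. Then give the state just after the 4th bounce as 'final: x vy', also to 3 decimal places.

Arc 1: start y=18.430, vy=8.640 → t=3.010, apex=22.235, x_land=22.002, impact vy=-20.887
  bounce: vy ← 0.74·20.887 = 15.456
Arc 2: start y=0.000, vy=15.456 → t=3.151, apex=12.176, x_land=45.036, impact vy=-15.456
  bounce: vy ← 0.74·15.456 = 11.437
Arc 3: start y=0.000, vy=11.437 → t=2.332, apex=6.667, x_land=62.082, impact vy=-11.437
  bounce: vy ← 0.74·11.437 = 8.464
Arc 4: start y=0.000, vy=8.464 → t=1.726, apex=3.651, x_land=74.695, impact vy=-8.464
  bounce: vy ← 0.74·8.464 = 6.263

1 3.010 22.235 22.002
2 3.151 12.176 45.036
3 2.332 6.667 62.082
4 1.726 3.651 74.695
final: 74.695 6.263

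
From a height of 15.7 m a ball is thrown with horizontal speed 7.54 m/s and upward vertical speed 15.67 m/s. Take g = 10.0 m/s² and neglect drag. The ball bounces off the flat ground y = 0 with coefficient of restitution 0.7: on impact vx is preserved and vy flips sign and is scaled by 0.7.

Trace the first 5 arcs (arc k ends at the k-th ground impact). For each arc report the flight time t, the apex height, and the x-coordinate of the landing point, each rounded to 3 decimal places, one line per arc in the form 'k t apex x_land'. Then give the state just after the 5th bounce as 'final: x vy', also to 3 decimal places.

Arc 1: start y=15.700, vy=15.670 → t=3.932, apex=27.977, x_land=29.651, impact vy=-23.655
  bounce: vy ← 0.7·23.655 = 16.558
Arc 2: start y=0.000, vy=16.558 → t=3.312, apex=13.709, x_land=54.621, impact vy=-16.558
  bounce: vy ← 0.7·16.558 = 11.591
Arc 3: start y=0.000, vy=11.591 → t=2.318, apex=6.717, x_land=72.100, impact vy=-11.591
  bounce: vy ← 0.7·11.591 = 8.114
Arc 4: start y=0.000, vy=8.114 → t=1.623, apex=3.292, x_land=84.335, impact vy=-8.114
  bounce: vy ← 0.7·8.114 = 5.680
Arc 5: start y=0.000, vy=5.680 → t=1.136, apex=1.613, x_land=92.900, impact vy=-5.680
  bounce: vy ← 0.7·5.680 = 3.976

1 3.932 27.977 29.651
2 3.312 13.709 54.621
3 2.318 6.717 72.100
4 1.623 3.292 84.335
5 1.136 1.613 92.900
final: 92.900 3.976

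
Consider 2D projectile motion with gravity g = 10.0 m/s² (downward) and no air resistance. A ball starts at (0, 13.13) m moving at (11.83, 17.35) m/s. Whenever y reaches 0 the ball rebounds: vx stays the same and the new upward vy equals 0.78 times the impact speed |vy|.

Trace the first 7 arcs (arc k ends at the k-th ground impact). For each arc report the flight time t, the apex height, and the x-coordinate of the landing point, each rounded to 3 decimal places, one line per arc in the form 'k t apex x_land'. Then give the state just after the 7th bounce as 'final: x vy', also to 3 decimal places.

Arc 1: start y=13.130, vy=17.350 → t=4.109, apex=28.181, x_land=48.610, impact vy=-23.741
  bounce: vy ← 0.78·23.741 = 18.518
Arc 2: start y=0.000, vy=18.518 → t=3.704, apex=17.145, x_land=92.423, impact vy=-18.518
  bounce: vy ← 0.78·18.518 = 14.444
Arc 3: start y=0.000, vy=14.444 → t=2.889, apex=10.431, x_land=126.598, impact vy=-14.444
  bounce: vy ← 0.78·14.444 = 11.266
Arc 4: start y=0.000, vy=11.266 → t=2.253, apex=6.346, x_land=153.253, impact vy=-11.266
  bounce: vy ← 0.78·11.266 = 8.788
Arc 5: start y=0.000, vy=8.788 → t=1.758, apex=3.861, x_land=174.045, impact vy=-8.788
  bounce: vy ← 0.78·8.788 = 6.854
Arc 6: start y=0.000, vy=6.854 → t=1.371, apex=2.349, x_land=190.262, impact vy=-6.854
  bounce: vy ← 0.78·6.854 = 5.346
Arc 7: start y=0.000, vy=5.346 → t=1.069, apex=1.429, x_land=202.912, impact vy=-5.346
  bounce: vy ← 0.78·5.346 = 4.170

1 4.109 28.181 48.610
2 3.704 17.145 92.423
3 2.889 10.431 126.598
4 2.253 6.346 153.253
5 1.758 3.861 174.045
6 1.371 2.349 190.262
7 1.069 1.429 202.912
final: 202.912 4.170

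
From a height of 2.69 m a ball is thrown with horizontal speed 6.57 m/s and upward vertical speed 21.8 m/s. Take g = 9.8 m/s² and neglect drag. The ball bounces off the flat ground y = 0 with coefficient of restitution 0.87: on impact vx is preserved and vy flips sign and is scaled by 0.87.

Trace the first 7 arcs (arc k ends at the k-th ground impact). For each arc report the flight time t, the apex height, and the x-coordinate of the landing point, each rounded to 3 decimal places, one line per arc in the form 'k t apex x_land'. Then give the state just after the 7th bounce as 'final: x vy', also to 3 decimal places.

1 4.569 26.937 30.019
2 4.080 20.389 56.823
3 3.549 15.432 80.142
4 3.088 11.681 100.429
5 2.686 8.841 118.079
6 2.337 6.692 133.435
7 2.033 5.065 146.794
final: 146.794 8.668

Arc 1: start y=2.690, vy=21.800 → t=4.569, apex=26.937, x_land=30.019, impact vy=-22.977
  bounce: vy ← 0.87·22.977 = 19.990
Arc 2: start y=0.000, vy=19.990 → t=4.080, apex=20.389, x_land=56.823, impact vy=-19.990
  bounce: vy ← 0.87·19.990 = 17.392
Arc 3: start y=0.000, vy=17.392 → t=3.549, apex=15.432, x_land=80.142, impact vy=-17.392
  bounce: vy ← 0.87·17.392 = 15.131
Arc 4: start y=0.000, vy=15.131 → t=3.088, apex=11.681, x_land=100.429, impact vy=-15.131
  bounce: vy ← 0.87·15.131 = 13.164
Arc 5: start y=0.000, vy=13.164 → t=2.686, apex=8.841, x_land=118.079, impact vy=-13.164
  bounce: vy ← 0.87·13.164 = 11.452
Arc 6: start y=0.000, vy=11.452 → t=2.337, apex=6.692, x_land=133.435, impact vy=-11.452
  bounce: vy ← 0.87·11.452 = 9.964
Arc 7: start y=0.000, vy=9.964 → t=2.033, apex=5.065, x_land=146.794, impact vy=-9.964
  bounce: vy ← 0.87·9.964 = 8.668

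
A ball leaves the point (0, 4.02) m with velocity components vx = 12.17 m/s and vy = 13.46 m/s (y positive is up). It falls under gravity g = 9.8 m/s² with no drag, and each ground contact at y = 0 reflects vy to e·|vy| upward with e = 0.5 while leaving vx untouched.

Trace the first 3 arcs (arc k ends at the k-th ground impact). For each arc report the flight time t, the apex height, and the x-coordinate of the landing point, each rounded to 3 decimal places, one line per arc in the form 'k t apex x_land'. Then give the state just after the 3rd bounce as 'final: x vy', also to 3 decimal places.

1 3.019 13.263 36.738
2 1.645 3.316 56.760
3 0.823 0.829 66.772
final: 66.772 2.015

Arc 1: start y=4.020, vy=13.460 → t=3.019, apex=13.263, x_land=36.738, impact vy=-16.123
  bounce: vy ← 0.5·16.123 = 8.062
Arc 2: start y=0.000, vy=8.062 → t=1.645, apex=3.316, x_land=56.760, impact vy=-8.062
  bounce: vy ← 0.5·8.062 = 4.031
Arc 3: start y=0.000, vy=4.031 → t=0.823, apex=0.829, x_land=66.772, impact vy=-4.031
  bounce: vy ← 0.5·4.031 = 2.015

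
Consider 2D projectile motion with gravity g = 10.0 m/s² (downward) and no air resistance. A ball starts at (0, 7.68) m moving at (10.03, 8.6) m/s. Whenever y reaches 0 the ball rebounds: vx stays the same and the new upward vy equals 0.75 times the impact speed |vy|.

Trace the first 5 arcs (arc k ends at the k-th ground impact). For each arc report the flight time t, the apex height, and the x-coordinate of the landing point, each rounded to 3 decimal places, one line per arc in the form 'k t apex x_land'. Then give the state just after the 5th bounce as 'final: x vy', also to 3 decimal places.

Arc 1: start y=7.680, vy=8.600 → t=2.369, apex=11.378, x_land=23.756, impact vy=-15.085
  bounce: vy ← 0.75·15.085 = 11.314
Arc 2: start y=0.000, vy=11.314 → t=2.263, apex=6.400, x_land=46.452, impact vy=-11.314
  bounce: vy ← 0.75·11.314 = 8.485
Arc 3: start y=0.000, vy=8.485 → t=1.697, apex=3.600, x_land=63.473, impact vy=-8.485
  bounce: vy ← 0.75·8.485 = 6.364
Arc 4: start y=0.000, vy=6.364 → t=1.273, apex=2.025, x_land=76.240, impact vy=-6.364
  bounce: vy ← 0.75·6.364 = 4.773
Arc 5: start y=0.000, vy=4.773 → t=0.955, apex=1.139, x_land=85.814, impact vy=-4.773
  bounce: vy ← 0.75·4.773 = 3.580

1 2.369 11.378 23.756
2 2.263 6.400 46.452
3 1.697 3.600 63.473
4 1.273 2.025 76.240
5 0.955 1.139 85.814
final: 85.814 3.580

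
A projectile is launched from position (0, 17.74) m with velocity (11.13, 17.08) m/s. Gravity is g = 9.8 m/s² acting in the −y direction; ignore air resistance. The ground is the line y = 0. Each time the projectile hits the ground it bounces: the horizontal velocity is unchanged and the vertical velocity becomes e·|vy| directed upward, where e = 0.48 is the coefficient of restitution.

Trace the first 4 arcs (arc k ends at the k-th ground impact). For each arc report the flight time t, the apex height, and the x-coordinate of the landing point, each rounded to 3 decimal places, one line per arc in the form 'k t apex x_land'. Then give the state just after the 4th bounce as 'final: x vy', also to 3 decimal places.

1 4.323 32.624 48.117
2 2.477 7.517 75.687
3 1.189 1.732 88.920
4 0.571 0.399 95.273
final: 95.273 1.342

Arc 1: start y=17.740, vy=17.080 → t=4.323, apex=32.624, x_land=48.117, impact vy=-25.287
  bounce: vy ← 0.48·25.287 = 12.138
Arc 2: start y=0.000, vy=12.138 → t=2.477, apex=7.517, x_land=75.687, impact vy=-12.138
  bounce: vy ← 0.48·12.138 = 5.826
Arc 3: start y=0.000, vy=5.826 → t=1.189, apex=1.732, x_land=88.920, impact vy=-5.826
  bounce: vy ← 0.48·5.826 = 2.797
Arc 4: start y=0.000, vy=2.797 → t=0.571, apex=0.399, x_land=95.273, impact vy=-2.797
  bounce: vy ← 0.48·2.797 = 1.342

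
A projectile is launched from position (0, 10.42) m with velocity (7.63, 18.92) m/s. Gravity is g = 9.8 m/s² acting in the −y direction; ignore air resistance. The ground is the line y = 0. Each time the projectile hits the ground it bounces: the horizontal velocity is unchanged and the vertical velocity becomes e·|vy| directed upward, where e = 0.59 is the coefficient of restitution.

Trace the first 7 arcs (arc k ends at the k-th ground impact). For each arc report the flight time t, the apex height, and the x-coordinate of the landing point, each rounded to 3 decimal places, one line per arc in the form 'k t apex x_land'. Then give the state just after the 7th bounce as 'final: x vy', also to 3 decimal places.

1 4.350 28.684 33.191
2 2.855 9.985 54.974
3 1.684 3.476 67.827
4 0.994 1.210 75.409
5 0.586 0.421 79.883
6 0.346 0.147 82.523
7 0.204 0.051 84.080
final: 84.080 0.590

Arc 1: start y=10.420, vy=18.920 → t=4.350, apex=28.684, x_land=33.191, impact vy=-23.711
  bounce: vy ← 0.59·23.711 = 13.989
Arc 2: start y=0.000, vy=13.989 → t=2.855, apex=9.985, x_land=54.974, impact vy=-13.989
  bounce: vy ← 0.59·13.989 = 8.254
Arc 3: start y=0.000, vy=8.254 → t=1.684, apex=3.476, x_land=67.827, impact vy=-8.254
  bounce: vy ← 0.59·8.254 = 4.870
Arc 4: start y=0.000, vy=4.870 → t=0.994, apex=1.210, x_land=75.409, impact vy=-4.870
  bounce: vy ← 0.59·4.870 = 2.873
Arc 5: start y=0.000, vy=2.873 → t=0.586, apex=0.421, x_land=79.883, impact vy=-2.873
  bounce: vy ← 0.59·2.873 = 1.695
Arc 6: start y=0.000, vy=1.695 → t=0.346, apex=0.147, x_land=82.523, impact vy=-1.695
  bounce: vy ← 0.59·1.695 = 1.000
Arc 7: start y=0.000, vy=1.000 → t=0.204, apex=0.051, x_land=84.080, impact vy=-1.000
  bounce: vy ← 0.59·1.000 = 0.590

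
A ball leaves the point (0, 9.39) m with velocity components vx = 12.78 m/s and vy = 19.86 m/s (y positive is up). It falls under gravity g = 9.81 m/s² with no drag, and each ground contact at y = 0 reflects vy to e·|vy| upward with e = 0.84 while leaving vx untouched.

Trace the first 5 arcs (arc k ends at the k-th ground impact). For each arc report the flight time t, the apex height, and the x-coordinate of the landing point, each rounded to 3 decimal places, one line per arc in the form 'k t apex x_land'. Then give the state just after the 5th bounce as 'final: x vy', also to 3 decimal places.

1 4.477 29.493 57.211
2 4.120 20.810 109.858
3 3.460 14.684 154.082
4 2.907 10.361 191.231
5 2.442 7.311 222.435
final: 222.435 10.060

Arc 1: start y=9.390, vy=19.860 → t=4.477, apex=29.493, x_land=57.211, impact vy=-24.055
  bounce: vy ← 0.84·24.055 = 20.206
Arc 2: start y=0.000, vy=20.206 → t=4.120, apex=20.810, x_land=109.858, impact vy=-20.206
  bounce: vy ← 0.84·20.206 = 16.973
Arc 3: start y=0.000, vy=16.973 → t=3.460, apex=14.684, x_land=154.082, impact vy=-16.973
  bounce: vy ← 0.84·16.973 = 14.258
Arc 4: start y=0.000, vy=14.258 → t=2.907, apex=10.361, x_land=191.231, impact vy=-14.258
  bounce: vy ← 0.84·14.258 = 11.976
Arc 5: start y=0.000, vy=11.976 → t=2.442, apex=7.311, x_land=222.435, impact vy=-11.976
  bounce: vy ← 0.84·11.976 = 10.060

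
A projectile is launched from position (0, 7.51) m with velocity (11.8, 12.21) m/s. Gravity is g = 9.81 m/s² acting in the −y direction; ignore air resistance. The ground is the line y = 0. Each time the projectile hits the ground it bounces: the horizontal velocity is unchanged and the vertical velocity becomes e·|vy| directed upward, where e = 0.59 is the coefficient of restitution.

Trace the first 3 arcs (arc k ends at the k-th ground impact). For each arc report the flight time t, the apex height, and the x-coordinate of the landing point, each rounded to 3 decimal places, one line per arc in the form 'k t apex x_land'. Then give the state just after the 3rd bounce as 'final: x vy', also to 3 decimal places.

1 3.000 15.109 35.397
2 2.071 5.259 59.834
3 1.222 1.831 74.252
final: 74.252 3.536

Arc 1: start y=7.510, vy=12.210 → t=3.000, apex=15.109, x_land=35.397, impact vy=-17.217
  bounce: vy ← 0.59·17.217 = 10.158
Arc 2: start y=0.000, vy=10.158 → t=2.071, apex=5.259, x_land=59.834, impact vy=-10.158
  bounce: vy ← 0.59·10.158 = 5.993
Arc 3: start y=0.000, vy=5.993 → t=1.222, apex=1.831, x_land=74.252, impact vy=-5.993
  bounce: vy ← 0.59·5.993 = 3.536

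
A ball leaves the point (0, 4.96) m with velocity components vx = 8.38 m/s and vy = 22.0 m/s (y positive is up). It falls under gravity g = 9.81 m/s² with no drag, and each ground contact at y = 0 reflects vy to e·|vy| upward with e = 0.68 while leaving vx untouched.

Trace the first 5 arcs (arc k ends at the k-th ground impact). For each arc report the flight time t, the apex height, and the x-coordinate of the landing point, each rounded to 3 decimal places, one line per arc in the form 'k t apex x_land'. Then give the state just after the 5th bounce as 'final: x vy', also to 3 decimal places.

Arc 1: start y=4.960, vy=22.000 → t=4.700, apex=29.629, x_land=39.389, impact vy=-24.110
  bounce: vy ← 0.68·24.110 = 16.395
Arc 2: start y=0.000, vy=16.395 → t=3.343, apex=13.700, x_land=67.399, impact vy=-16.395
  bounce: vy ← 0.68·16.395 = 11.149
Arc 3: start y=0.000, vy=11.149 → t=2.273, apex=6.335, x_land=86.446, impact vy=-11.149
  bounce: vy ← 0.68·11.149 = 7.581
Arc 4: start y=0.000, vy=7.581 → t=1.546, apex=2.929, x_land=99.399, impact vy=-7.581
  bounce: vy ← 0.68·7.581 = 5.155
Arc 5: start y=0.000, vy=5.155 → t=1.051, apex=1.355, x_land=108.206, impact vy=-5.155
  bounce: vy ← 0.68·5.155 = 3.506

1 4.700 29.629 39.389
2 3.343 13.700 67.399
3 2.273 6.335 86.446
4 1.546 2.929 99.399
5 1.051 1.355 108.206
final: 108.206 3.506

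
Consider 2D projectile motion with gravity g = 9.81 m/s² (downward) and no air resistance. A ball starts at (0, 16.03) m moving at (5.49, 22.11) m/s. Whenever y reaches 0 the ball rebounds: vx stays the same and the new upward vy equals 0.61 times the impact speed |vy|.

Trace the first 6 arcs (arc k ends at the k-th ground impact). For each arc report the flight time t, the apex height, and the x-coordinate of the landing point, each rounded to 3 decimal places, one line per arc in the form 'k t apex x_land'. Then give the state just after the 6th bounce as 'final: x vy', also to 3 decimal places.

Arc 1: start y=16.030, vy=22.110 → t=5.143, apex=40.946, x_land=28.236, impact vy=-28.344
  bounce: vy ← 0.61·28.344 = 17.290
Arc 2: start y=0.000, vy=17.290 → t=3.525, apex=15.236, x_land=47.587, impact vy=-17.290
  bounce: vy ← 0.61·17.290 = 10.547
Arc 3: start y=0.000, vy=10.547 → t=2.150, apex=5.669, x_land=59.392, impact vy=-10.547
  bounce: vy ← 0.61·10.547 = 6.433
Arc 4: start y=0.000, vy=6.433 → t=1.312, apex=2.110, x_land=66.592, impact vy=-6.433
  bounce: vy ← 0.61·6.433 = 3.924
Arc 5: start y=0.000, vy=3.924 → t=0.800, apex=0.785, x_land=70.985, impact vy=-3.924
  bounce: vy ← 0.61·3.924 = 2.394
Arc 6: start y=0.000, vy=2.394 → t=0.488, apex=0.292, x_land=73.664, impact vy=-2.394
  bounce: vy ← 0.61·2.394 = 1.460

1 5.143 40.946 28.236
2 3.525 15.236 47.587
3 2.150 5.669 59.392
4 1.312 2.110 66.592
5 0.800 0.785 70.985
6 0.488 0.292 73.664
final: 73.664 1.460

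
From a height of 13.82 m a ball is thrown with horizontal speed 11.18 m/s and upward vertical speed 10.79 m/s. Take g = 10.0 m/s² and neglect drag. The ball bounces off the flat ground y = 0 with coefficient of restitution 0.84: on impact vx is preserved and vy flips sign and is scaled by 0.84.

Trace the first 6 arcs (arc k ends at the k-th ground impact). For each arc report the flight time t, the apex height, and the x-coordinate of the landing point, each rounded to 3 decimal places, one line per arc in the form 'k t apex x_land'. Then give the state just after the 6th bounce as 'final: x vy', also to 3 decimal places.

Arc 1: start y=13.820, vy=10.790 → t=3.061, apex=19.641, x_land=34.222, impact vy=-19.820
  bounce: vy ← 0.84·19.820 = 16.649
Arc 2: start y=0.000, vy=16.649 → t=3.330, apex=13.859, x_land=71.448, impact vy=-16.649
  bounce: vy ← 0.84·16.649 = 13.985
Arc 3: start y=0.000, vy=13.985 → t=2.797, apex=9.779, x_land=102.718, impact vy=-13.985
  bounce: vy ← 0.84·13.985 = 11.747
Arc 4: start y=0.000, vy=11.747 → t=2.349, apex=6.900, x_land=128.985, impact vy=-11.747
  bounce: vy ← 0.84·11.747 = 9.868
Arc 5: start y=0.000, vy=9.868 → t=1.974, apex=4.869, x_land=151.049, impact vy=-9.868
  bounce: vy ← 0.84·9.868 = 8.289
Arc 6: start y=0.000, vy=8.289 → t=1.658, apex=3.435, x_land=169.583, impact vy=-8.289
  bounce: vy ← 0.84·8.289 = 6.963

1 3.061 19.641 34.222
2 3.330 13.859 71.448
3 2.797 9.779 102.718
4 2.349 6.900 128.985
5 1.974 4.869 151.049
6 1.658 3.435 169.583
final: 169.583 6.963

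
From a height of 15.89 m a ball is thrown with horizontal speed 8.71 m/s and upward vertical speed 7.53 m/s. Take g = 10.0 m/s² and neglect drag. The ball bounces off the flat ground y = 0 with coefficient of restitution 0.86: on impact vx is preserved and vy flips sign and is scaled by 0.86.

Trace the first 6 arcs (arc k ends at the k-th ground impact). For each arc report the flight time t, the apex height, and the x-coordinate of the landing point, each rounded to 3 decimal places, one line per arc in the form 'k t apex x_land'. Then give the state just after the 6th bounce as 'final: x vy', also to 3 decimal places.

1 2.688 18.725 23.414
2 3.329 13.849 52.406
3 2.863 10.243 77.339
4 2.462 7.576 98.781
5 2.117 5.603 117.221
6 1.821 4.144 133.080
final: 133.080 7.829

Arc 1: start y=15.890, vy=7.530 → t=2.688, apex=18.725, x_land=23.414, impact vy=-19.352
  bounce: vy ← 0.86·19.352 = 16.643
Arc 2: start y=0.000, vy=16.643 → t=3.329, apex=13.849, x_land=52.406, impact vy=-16.643
  bounce: vy ← 0.86·16.643 = 14.313
Arc 3: start y=0.000, vy=14.313 → t=2.863, apex=10.243, x_land=77.339, impact vy=-14.313
  bounce: vy ← 0.86·14.313 = 12.309
Arc 4: start y=0.000, vy=12.309 → t=2.462, apex=7.576, x_land=98.781, impact vy=-12.309
  bounce: vy ← 0.86·12.309 = 10.586
Arc 5: start y=0.000, vy=10.586 → t=2.117, apex=5.603, x_land=117.221, impact vy=-10.586
  bounce: vy ← 0.86·10.586 = 9.104
Arc 6: start y=0.000, vy=9.104 → t=1.821, apex=4.144, x_land=133.080, impact vy=-9.104
  bounce: vy ← 0.86·9.104 = 7.829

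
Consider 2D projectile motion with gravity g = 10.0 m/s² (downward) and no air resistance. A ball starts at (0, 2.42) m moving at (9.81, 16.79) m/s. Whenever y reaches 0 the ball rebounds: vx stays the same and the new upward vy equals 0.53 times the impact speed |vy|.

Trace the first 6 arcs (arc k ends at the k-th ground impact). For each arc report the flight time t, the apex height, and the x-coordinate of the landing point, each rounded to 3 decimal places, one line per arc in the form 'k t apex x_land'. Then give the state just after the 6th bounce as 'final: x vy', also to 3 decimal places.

Arc 1: start y=2.420, vy=16.790 → t=3.496, apex=16.515, x_land=34.300, impact vy=-18.174
  bounce: vy ← 0.53·18.174 = 9.632
Arc 2: start y=0.000, vy=9.632 → t=1.926, apex=4.639, x_land=53.199, impact vy=-9.632
  bounce: vy ← 0.53·9.632 = 5.105
Arc 3: start y=0.000, vy=5.105 → t=1.021, apex=1.303, x_land=63.215, impact vy=-5.105
  bounce: vy ← 0.53·5.105 = 2.706
Arc 4: start y=0.000, vy=2.706 → t=0.541, apex=0.366, x_land=68.524, impact vy=-2.706
  bounce: vy ← 0.53·2.706 = 1.434
Arc 5: start y=0.000, vy=1.434 → t=0.287, apex=0.103, x_land=71.337, impact vy=-1.434
  bounce: vy ← 0.53·1.434 = 0.760
Arc 6: start y=0.000, vy=0.760 → t=0.152, apex=0.029, x_land=72.828, impact vy=-0.760
  bounce: vy ← 0.53·0.760 = 0.403

1 3.496 16.515 34.300
2 1.926 4.639 53.199
3 1.021 1.303 63.215
4 0.541 0.366 68.524
5 0.287 0.103 71.337
6 0.152 0.029 72.828
final: 72.828 0.403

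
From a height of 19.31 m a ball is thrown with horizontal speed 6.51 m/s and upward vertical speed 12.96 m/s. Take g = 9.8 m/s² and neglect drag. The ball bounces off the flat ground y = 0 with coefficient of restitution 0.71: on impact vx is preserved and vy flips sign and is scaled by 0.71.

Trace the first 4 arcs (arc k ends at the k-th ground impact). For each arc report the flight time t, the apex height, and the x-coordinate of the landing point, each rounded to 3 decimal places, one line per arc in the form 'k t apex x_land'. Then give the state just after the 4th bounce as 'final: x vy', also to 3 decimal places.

Arc 1: start y=19.310, vy=12.960 → t=3.708, apex=27.879, x_land=24.137, impact vy=-23.376
  bounce: vy ← 0.71·23.376 = 16.597
Arc 2: start y=0.000, vy=16.597 → t=3.387, apex=14.054, x_land=46.188, impact vy=-16.597
  bounce: vy ← 0.71·16.597 = 11.784
Arc 3: start y=0.000, vy=11.784 → t=2.405, apex=7.085, x_land=61.843, impact vy=-11.784
  bounce: vy ← 0.71·11.784 = 8.367
Arc 4: start y=0.000, vy=8.367 → t=1.707, apex=3.571, x_land=72.959, impact vy=-8.367
  bounce: vy ← 0.71·8.367 = 5.940

1 3.708 27.879 24.137
2 3.387 14.054 46.188
3 2.405 7.085 61.843
4 1.707 3.571 72.959
final: 72.959 5.940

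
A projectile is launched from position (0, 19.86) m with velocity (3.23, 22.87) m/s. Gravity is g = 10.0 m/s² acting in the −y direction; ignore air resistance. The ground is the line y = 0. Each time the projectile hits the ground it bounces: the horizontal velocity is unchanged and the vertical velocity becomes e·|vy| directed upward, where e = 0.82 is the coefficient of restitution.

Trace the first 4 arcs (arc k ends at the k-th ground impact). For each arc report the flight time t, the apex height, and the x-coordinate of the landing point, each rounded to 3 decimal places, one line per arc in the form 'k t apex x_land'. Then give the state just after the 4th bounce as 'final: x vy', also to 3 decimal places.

Arc 1: start y=19.860, vy=22.870 → t=5.321, apex=46.012, x_land=17.185, impact vy=-30.335
  bounce: vy ← 0.82·30.335 = 24.875
Arc 2: start y=0.000, vy=24.875 → t=4.975, apex=30.938, x_land=33.255, impact vy=-24.875
  bounce: vy ← 0.82·24.875 = 20.398
Arc 3: start y=0.000, vy=20.398 → t=4.080, apex=20.803, x_land=46.431, impact vy=-20.398
  bounce: vy ← 0.82·20.398 = 16.726
Arc 4: start y=0.000, vy=16.726 → t=3.345, apex=13.988, x_land=57.236, impact vy=-16.726
  bounce: vy ← 0.82·16.726 = 13.715

1 5.321 46.012 17.185
2 4.975 30.938 33.255
3 4.080 20.803 46.431
4 3.345 13.988 57.236
final: 57.236 13.715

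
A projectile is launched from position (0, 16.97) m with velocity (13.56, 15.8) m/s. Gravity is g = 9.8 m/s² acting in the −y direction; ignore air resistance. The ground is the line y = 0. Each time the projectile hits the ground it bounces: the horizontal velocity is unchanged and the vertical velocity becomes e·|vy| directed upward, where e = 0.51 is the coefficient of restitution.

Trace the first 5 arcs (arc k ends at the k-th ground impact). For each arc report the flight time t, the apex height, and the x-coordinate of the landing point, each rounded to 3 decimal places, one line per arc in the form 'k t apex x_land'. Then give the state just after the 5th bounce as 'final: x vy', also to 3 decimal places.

1 4.074 29.707 55.250
2 2.511 7.727 89.306
3 1.281 2.010 106.674
4 0.653 0.523 115.532
5 0.333 0.136 120.049
final: 120.049 0.833

Arc 1: start y=16.970, vy=15.800 → t=4.074, apex=29.707, x_land=55.250, impact vy=-24.130
  bounce: vy ← 0.51·24.130 = 12.306
Arc 2: start y=0.000, vy=12.306 → t=2.511, apex=7.727, x_land=89.306, impact vy=-12.306
  bounce: vy ← 0.51·12.306 = 6.276
Arc 3: start y=0.000, vy=6.276 → t=1.281, apex=2.010, x_land=106.674, impact vy=-6.276
  bounce: vy ← 0.51·6.276 = 3.201
Arc 4: start y=0.000, vy=3.201 → t=0.653, apex=0.523, x_land=115.532, impact vy=-3.201
  bounce: vy ← 0.51·3.201 = 1.632
Arc 5: start y=0.000, vy=1.632 → t=0.333, apex=0.136, x_land=120.049, impact vy=-1.632
  bounce: vy ← 0.51·1.632 = 0.833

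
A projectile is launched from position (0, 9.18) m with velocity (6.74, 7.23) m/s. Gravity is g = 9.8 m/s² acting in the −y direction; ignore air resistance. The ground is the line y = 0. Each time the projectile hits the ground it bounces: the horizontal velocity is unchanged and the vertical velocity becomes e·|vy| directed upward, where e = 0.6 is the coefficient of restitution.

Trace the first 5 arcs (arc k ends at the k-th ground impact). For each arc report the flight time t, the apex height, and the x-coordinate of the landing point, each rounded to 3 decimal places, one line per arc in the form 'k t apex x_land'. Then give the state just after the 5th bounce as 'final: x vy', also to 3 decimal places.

Arc 1: start y=9.180, vy=7.230 → t=2.293, apex=11.847, x_land=15.453, impact vy=-15.238
  bounce: vy ← 0.6·15.238 = 9.143
Arc 2: start y=0.000, vy=9.143 → t=1.866, apex=4.265, x_land=28.029, impact vy=-9.143
  bounce: vy ← 0.6·9.143 = 5.486
Arc 3: start y=0.000, vy=5.486 → t=1.120, apex=1.535, x_land=35.574, impact vy=-5.486
  bounce: vy ← 0.6·5.486 = 3.291
Arc 4: start y=0.000, vy=3.291 → t=0.672, apex=0.553, x_land=40.102, impact vy=-3.291
  bounce: vy ← 0.6·3.291 = 1.975
Arc 5: start y=0.000, vy=1.975 → t=0.403, apex=0.199, x_land=42.818, impact vy=-1.975
  bounce: vy ← 0.6·1.975 = 1.185

1 2.293 11.847 15.453
2 1.866 4.265 28.029
3 1.120 1.535 35.574
4 0.672 0.553 40.102
5 0.403 0.199 42.818
final: 42.818 1.185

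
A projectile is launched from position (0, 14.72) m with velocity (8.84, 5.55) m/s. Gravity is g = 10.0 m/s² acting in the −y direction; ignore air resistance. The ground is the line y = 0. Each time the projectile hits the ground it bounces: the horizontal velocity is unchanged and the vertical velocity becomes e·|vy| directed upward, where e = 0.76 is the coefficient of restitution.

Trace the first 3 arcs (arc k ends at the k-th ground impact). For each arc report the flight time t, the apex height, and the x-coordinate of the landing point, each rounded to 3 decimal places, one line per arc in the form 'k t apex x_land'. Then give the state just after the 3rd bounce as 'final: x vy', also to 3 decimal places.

Arc 1: start y=14.720, vy=5.550 → t=2.358, apex=16.260, x_land=20.848, impact vy=-18.033
  bounce: vy ← 0.76·18.033 = 13.705
Arc 2: start y=0.000, vy=13.705 → t=2.741, apex=9.392, x_land=45.079, impact vy=-13.705
  bounce: vy ← 0.76·13.705 = 10.416
Arc 3: start y=0.000, vy=10.416 → t=2.083, apex=5.425, x_land=63.494, impact vy=-10.416
  bounce: vy ← 0.76·10.416 = 7.916

1 2.358 16.260 20.848
2 2.741 9.392 45.079
3 2.083 5.425 63.494
final: 63.494 7.916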